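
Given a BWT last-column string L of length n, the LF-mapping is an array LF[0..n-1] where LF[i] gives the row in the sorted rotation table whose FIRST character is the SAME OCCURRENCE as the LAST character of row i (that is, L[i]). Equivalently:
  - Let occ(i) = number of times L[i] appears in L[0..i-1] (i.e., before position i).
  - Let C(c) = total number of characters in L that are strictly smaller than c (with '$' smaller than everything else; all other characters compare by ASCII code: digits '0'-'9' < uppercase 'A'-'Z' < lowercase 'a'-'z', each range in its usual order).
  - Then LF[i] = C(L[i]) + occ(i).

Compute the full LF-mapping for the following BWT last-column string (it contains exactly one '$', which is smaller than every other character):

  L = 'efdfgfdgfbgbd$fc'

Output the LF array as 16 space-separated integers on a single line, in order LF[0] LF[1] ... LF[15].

Char counts: '$':1, 'b':2, 'c':1, 'd':3, 'e':1, 'f':5, 'g':3
C (first-col start): C('$')=0, C('b')=1, C('c')=3, C('d')=4, C('e')=7, C('f')=8, C('g')=13
L[0]='e': occ=0, LF[0]=C('e')+0=7+0=7
L[1]='f': occ=0, LF[1]=C('f')+0=8+0=8
L[2]='d': occ=0, LF[2]=C('d')+0=4+0=4
L[3]='f': occ=1, LF[3]=C('f')+1=8+1=9
L[4]='g': occ=0, LF[4]=C('g')+0=13+0=13
L[5]='f': occ=2, LF[5]=C('f')+2=8+2=10
L[6]='d': occ=1, LF[6]=C('d')+1=4+1=5
L[7]='g': occ=1, LF[7]=C('g')+1=13+1=14
L[8]='f': occ=3, LF[8]=C('f')+3=8+3=11
L[9]='b': occ=0, LF[9]=C('b')+0=1+0=1
L[10]='g': occ=2, LF[10]=C('g')+2=13+2=15
L[11]='b': occ=1, LF[11]=C('b')+1=1+1=2
L[12]='d': occ=2, LF[12]=C('d')+2=4+2=6
L[13]='$': occ=0, LF[13]=C('$')+0=0+0=0
L[14]='f': occ=4, LF[14]=C('f')+4=8+4=12
L[15]='c': occ=0, LF[15]=C('c')+0=3+0=3

Answer: 7 8 4 9 13 10 5 14 11 1 15 2 6 0 12 3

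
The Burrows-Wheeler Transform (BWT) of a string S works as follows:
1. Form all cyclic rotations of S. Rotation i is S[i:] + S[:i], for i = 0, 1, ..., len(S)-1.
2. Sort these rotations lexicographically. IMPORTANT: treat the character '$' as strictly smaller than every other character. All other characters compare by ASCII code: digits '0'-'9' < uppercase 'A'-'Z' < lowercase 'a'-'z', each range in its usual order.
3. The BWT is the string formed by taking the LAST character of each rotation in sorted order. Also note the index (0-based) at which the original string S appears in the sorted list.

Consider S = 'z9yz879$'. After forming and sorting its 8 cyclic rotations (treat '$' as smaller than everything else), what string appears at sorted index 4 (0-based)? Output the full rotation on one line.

Answer: 9yz879$z

Derivation:
All 8 rotations (rotation i = S[i:]+S[:i]):
  rot[0] = z9yz879$
  rot[1] = 9yz879$z
  rot[2] = yz879$z9
  rot[3] = z879$z9y
  rot[4] = 879$z9yz
  rot[5] = 79$z9yz8
  rot[6] = 9$z9yz87
  rot[7] = $z9yz879
Sorted (with $ < everything):
  sorted[0] = $z9yz879
  sorted[1] = 79$z9yz8
  sorted[2] = 879$z9yz
  sorted[3] = 9$z9yz87
  sorted[4] = 9yz879$z
  sorted[5] = yz879$z9
  sorted[6] = z879$z9y
  sorted[7] = z9yz879$
sorted[4] = 9yz879$z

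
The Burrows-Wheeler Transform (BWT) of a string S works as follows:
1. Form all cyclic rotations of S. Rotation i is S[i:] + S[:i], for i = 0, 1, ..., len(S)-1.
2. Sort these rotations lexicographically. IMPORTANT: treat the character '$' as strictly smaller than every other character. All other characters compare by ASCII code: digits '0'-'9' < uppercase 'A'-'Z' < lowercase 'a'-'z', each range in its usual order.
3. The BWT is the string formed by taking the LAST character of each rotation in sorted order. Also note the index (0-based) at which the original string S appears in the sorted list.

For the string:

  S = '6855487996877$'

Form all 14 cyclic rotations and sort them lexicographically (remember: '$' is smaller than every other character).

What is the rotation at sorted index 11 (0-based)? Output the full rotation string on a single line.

Answer: 87996877$68554

Derivation:
All 14 rotations (rotation i = S[i:]+S[:i]):
  rot[0] = 6855487996877$
  rot[1] = 855487996877$6
  rot[2] = 55487996877$68
  rot[3] = 5487996877$685
  rot[4] = 487996877$6855
  rot[5] = 87996877$68554
  rot[6] = 7996877$685548
  rot[7] = 996877$6855487
  rot[8] = 96877$68554879
  rot[9] = 6877$685548799
  rot[10] = 877$6855487996
  rot[11] = 77$68554879968
  rot[12] = 7$685548799687
  rot[13] = $6855487996877
Sorted (with $ < everything):
  sorted[0] = $6855487996877
  sorted[1] = 487996877$6855
  sorted[2] = 5487996877$685
  sorted[3] = 55487996877$68
  sorted[4] = 6855487996877$
  sorted[5] = 6877$685548799
  sorted[6] = 7$685548799687
  sorted[7] = 77$68554879968
  sorted[8] = 7996877$685548
  sorted[9] = 855487996877$6
  sorted[10] = 877$6855487996
  sorted[11] = 87996877$68554
  sorted[12] = 96877$68554879
  sorted[13] = 996877$6855487
sorted[11] = 87996877$68554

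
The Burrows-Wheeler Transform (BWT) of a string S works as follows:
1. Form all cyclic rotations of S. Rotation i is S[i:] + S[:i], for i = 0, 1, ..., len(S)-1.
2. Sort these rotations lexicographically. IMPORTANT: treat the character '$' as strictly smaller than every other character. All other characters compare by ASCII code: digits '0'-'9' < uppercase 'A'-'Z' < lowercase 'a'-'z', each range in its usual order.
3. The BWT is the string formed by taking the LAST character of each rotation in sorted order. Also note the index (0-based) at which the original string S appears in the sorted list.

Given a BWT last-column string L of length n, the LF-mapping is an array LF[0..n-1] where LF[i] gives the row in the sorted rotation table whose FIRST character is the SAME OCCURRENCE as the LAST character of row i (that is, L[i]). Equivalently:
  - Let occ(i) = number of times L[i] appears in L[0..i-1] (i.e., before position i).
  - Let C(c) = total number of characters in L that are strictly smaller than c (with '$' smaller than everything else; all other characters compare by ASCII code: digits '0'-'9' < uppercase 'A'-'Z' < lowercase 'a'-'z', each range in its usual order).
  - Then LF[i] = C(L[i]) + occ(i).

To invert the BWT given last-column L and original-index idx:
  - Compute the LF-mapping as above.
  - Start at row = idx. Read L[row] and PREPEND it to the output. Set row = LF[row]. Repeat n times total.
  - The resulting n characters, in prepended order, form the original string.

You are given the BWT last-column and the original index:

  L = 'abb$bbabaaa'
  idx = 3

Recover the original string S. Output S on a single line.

LF mapping: 1 6 7 0 8 9 2 10 3 4 5
Walk LF starting at row 3, prepending L[row]:
  step 1: row=3, L[3]='$', prepend. Next row=LF[3]=0
  step 2: row=0, L[0]='a', prepend. Next row=LF[0]=1
  step 3: row=1, L[1]='b', prepend. Next row=LF[1]=6
  step 4: row=6, L[6]='a', prepend. Next row=LF[6]=2
  step 5: row=2, L[2]='b', prepend. Next row=LF[2]=7
  step 6: row=7, L[7]='b', prepend. Next row=LF[7]=10
  step 7: row=10, L[10]='a', prepend. Next row=LF[10]=5
  step 8: row=5, L[5]='b', prepend. Next row=LF[5]=9
  step 9: row=9, L[9]='a', prepend. Next row=LF[9]=4
  step 10: row=4, L[4]='b', prepend. Next row=LF[4]=8
  step 11: row=8, L[8]='a', prepend. Next row=LF[8]=3
Reversed output: abababbaba$

Answer: abababbaba$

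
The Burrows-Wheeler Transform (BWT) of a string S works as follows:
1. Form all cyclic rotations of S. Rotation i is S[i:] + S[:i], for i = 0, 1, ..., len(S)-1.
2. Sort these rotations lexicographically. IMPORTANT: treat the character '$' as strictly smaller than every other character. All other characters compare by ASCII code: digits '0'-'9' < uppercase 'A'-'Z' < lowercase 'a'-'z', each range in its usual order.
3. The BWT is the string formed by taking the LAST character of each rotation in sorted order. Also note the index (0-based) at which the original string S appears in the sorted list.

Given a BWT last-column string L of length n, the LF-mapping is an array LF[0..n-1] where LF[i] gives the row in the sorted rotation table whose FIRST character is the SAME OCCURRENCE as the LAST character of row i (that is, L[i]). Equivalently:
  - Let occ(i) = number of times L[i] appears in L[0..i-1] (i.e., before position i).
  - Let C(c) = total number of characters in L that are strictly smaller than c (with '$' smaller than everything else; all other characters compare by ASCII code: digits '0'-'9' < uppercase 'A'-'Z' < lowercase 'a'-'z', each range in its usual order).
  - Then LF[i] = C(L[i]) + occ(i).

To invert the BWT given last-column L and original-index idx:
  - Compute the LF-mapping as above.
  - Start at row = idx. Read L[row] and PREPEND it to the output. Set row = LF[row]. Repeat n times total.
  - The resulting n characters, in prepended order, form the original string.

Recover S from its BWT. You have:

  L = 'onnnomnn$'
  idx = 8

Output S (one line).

Answer: onnnmnno$

Derivation:
LF mapping: 7 2 3 4 8 1 5 6 0
Walk LF starting at row 8, prepending L[row]:
  step 1: row=8, L[8]='$', prepend. Next row=LF[8]=0
  step 2: row=0, L[0]='o', prepend. Next row=LF[0]=7
  step 3: row=7, L[7]='n', prepend. Next row=LF[7]=6
  step 4: row=6, L[6]='n', prepend. Next row=LF[6]=5
  step 5: row=5, L[5]='m', prepend. Next row=LF[5]=1
  step 6: row=1, L[1]='n', prepend. Next row=LF[1]=2
  step 7: row=2, L[2]='n', prepend. Next row=LF[2]=3
  step 8: row=3, L[3]='n', prepend. Next row=LF[3]=4
  step 9: row=4, L[4]='o', prepend. Next row=LF[4]=8
Reversed output: onnnmnno$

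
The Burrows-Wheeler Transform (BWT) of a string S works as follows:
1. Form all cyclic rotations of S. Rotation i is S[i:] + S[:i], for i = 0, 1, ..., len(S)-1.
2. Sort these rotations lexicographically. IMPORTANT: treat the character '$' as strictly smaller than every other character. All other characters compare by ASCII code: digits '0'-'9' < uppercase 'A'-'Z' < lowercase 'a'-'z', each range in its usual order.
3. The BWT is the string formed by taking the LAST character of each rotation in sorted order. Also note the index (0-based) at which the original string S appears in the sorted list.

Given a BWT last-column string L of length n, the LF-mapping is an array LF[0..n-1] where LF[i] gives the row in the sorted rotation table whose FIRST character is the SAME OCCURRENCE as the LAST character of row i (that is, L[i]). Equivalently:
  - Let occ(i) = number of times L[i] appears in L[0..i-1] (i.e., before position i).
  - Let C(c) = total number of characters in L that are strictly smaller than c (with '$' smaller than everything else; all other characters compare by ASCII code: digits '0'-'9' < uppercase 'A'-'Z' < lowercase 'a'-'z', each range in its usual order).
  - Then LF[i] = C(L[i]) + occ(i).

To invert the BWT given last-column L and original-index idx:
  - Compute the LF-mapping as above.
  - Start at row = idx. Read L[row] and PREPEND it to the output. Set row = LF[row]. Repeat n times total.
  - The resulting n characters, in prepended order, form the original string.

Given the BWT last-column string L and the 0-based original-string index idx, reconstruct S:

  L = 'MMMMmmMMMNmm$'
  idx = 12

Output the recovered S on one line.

LF mapping: 1 2 3 4 9 10 5 6 7 8 11 12 0
Walk LF starting at row 12, prepending L[row]:
  step 1: row=12, L[12]='$', prepend. Next row=LF[12]=0
  step 2: row=0, L[0]='M', prepend. Next row=LF[0]=1
  step 3: row=1, L[1]='M', prepend. Next row=LF[1]=2
  step 4: row=2, L[2]='M', prepend. Next row=LF[2]=3
  step 5: row=3, L[3]='M', prepend. Next row=LF[3]=4
  step 6: row=4, L[4]='m', prepend. Next row=LF[4]=9
  step 7: row=9, L[9]='N', prepend. Next row=LF[9]=8
  step 8: row=8, L[8]='M', prepend. Next row=LF[8]=7
  step 9: row=7, L[7]='M', prepend. Next row=LF[7]=6
  step 10: row=6, L[6]='M', prepend. Next row=LF[6]=5
  step 11: row=5, L[5]='m', prepend. Next row=LF[5]=10
  step 12: row=10, L[10]='m', prepend. Next row=LF[10]=11
  step 13: row=11, L[11]='m', prepend. Next row=LF[11]=12
Reversed output: mmmMMMNmMMMM$

Answer: mmmMMMNmMMMM$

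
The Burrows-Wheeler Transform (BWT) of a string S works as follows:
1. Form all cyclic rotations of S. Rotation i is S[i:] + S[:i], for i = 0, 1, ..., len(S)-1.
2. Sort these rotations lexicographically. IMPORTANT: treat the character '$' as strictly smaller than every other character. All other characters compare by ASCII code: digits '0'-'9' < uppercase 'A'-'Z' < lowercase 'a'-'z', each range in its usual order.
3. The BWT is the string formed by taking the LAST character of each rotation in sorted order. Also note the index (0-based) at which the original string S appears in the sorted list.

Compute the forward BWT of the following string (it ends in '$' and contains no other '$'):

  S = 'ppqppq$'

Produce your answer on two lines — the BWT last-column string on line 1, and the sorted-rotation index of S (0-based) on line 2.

Answer: qq$pppp
2

Derivation:
All 7 rotations (rotation i = S[i:]+S[:i]):
  rot[0] = ppqppq$
  rot[1] = pqppq$p
  rot[2] = qppq$pp
  rot[3] = ppq$ppq
  rot[4] = pq$ppqp
  rot[5] = q$ppqpp
  rot[6] = $ppqppq
Sorted (with $ < everything):
  sorted[0] = $ppqppq  (last char: 'q')
  sorted[1] = ppq$ppq  (last char: 'q')
  sorted[2] = ppqppq$  (last char: '$')
  sorted[3] = pq$ppqp  (last char: 'p')
  sorted[4] = pqppq$p  (last char: 'p')
  sorted[5] = q$ppqpp  (last char: 'p')
  sorted[6] = qppq$pp  (last char: 'p')
Last column: qq$pppp
Original string S is at sorted index 2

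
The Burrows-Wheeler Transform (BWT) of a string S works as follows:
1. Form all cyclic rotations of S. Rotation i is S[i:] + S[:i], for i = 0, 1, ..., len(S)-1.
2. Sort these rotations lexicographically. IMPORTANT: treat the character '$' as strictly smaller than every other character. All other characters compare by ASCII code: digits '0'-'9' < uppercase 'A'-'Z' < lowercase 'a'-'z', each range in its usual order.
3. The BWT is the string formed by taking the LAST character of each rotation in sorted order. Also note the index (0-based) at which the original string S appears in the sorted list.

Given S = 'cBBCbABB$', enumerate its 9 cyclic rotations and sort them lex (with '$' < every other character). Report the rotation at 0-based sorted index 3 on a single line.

Answer: BB$cBBCbA

Derivation:
All 9 rotations (rotation i = S[i:]+S[:i]):
  rot[0] = cBBCbABB$
  rot[1] = BBCbABB$c
  rot[2] = BCbABB$cB
  rot[3] = CbABB$cBB
  rot[4] = bABB$cBBC
  rot[5] = ABB$cBBCb
  rot[6] = BB$cBBCbA
  rot[7] = B$cBBCbAB
  rot[8] = $cBBCbABB
Sorted (with $ < everything):
  sorted[0] = $cBBCbABB
  sorted[1] = ABB$cBBCb
  sorted[2] = B$cBBCbAB
  sorted[3] = BB$cBBCbA
  sorted[4] = BBCbABB$c
  sorted[5] = BCbABB$cB
  sorted[6] = CbABB$cBB
  sorted[7] = bABB$cBBC
  sorted[8] = cBBCbABB$
sorted[3] = BB$cBBCbA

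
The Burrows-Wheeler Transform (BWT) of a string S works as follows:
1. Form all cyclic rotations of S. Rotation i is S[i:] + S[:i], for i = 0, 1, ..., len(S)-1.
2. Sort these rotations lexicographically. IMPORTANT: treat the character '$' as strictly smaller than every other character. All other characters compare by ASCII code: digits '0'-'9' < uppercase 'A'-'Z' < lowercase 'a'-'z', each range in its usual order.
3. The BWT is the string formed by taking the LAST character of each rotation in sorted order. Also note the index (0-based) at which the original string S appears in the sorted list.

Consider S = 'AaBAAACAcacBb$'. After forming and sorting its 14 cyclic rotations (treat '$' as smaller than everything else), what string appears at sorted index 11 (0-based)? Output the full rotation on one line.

Answer: b$AaBAAACAcacB

Derivation:
All 14 rotations (rotation i = S[i:]+S[:i]):
  rot[0] = AaBAAACAcacBb$
  rot[1] = aBAAACAcacBb$A
  rot[2] = BAAACAcacBb$Aa
  rot[3] = AAACAcacBb$AaB
  rot[4] = AACAcacBb$AaBA
  rot[5] = ACAcacBb$AaBAA
  rot[6] = CAcacBb$AaBAAA
  rot[7] = AcacBb$AaBAAAC
  rot[8] = cacBb$AaBAAACA
  rot[9] = acBb$AaBAAACAc
  rot[10] = cBb$AaBAAACAca
  rot[11] = Bb$AaBAAACAcac
  rot[12] = b$AaBAAACAcacB
  rot[13] = $AaBAAACAcacBb
Sorted (with $ < everything):
  sorted[0] = $AaBAAACAcacBb
  sorted[1] = AAACAcacBb$AaB
  sorted[2] = AACAcacBb$AaBA
  sorted[3] = ACAcacBb$AaBAA
  sorted[4] = AaBAAACAcacBb$
  sorted[5] = AcacBb$AaBAAAC
  sorted[6] = BAAACAcacBb$Aa
  sorted[7] = Bb$AaBAAACAcac
  sorted[8] = CAcacBb$AaBAAA
  sorted[9] = aBAAACAcacBb$A
  sorted[10] = acBb$AaBAAACAc
  sorted[11] = b$AaBAAACAcacB
  sorted[12] = cBb$AaBAAACAca
  sorted[13] = cacBb$AaBAAACA
sorted[11] = b$AaBAAACAcacB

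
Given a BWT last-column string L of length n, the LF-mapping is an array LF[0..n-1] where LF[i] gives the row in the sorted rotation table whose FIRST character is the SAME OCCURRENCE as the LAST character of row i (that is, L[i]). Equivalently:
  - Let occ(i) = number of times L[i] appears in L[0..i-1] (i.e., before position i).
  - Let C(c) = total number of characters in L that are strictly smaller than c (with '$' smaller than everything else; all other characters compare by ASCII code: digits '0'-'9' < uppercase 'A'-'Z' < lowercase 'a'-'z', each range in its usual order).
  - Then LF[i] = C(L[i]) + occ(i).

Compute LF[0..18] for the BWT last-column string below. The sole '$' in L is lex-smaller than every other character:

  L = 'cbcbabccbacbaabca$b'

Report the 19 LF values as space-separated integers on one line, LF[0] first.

Answer: 13 6 14 7 1 8 15 16 9 2 17 10 3 4 11 18 5 0 12

Derivation:
Char counts: '$':1, 'a':5, 'b':7, 'c':6
C (first-col start): C('$')=0, C('a')=1, C('b')=6, C('c')=13
L[0]='c': occ=0, LF[0]=C('c')+0=13+0=13
L[1]='b': occ=0, LF[1]=C('b')+0=6+0=6
L[2]='c': occ=1, LF[2]=C('c')+1=13+1=14
L[3]='b': occ=1, LF[3]=C('b')+1=6+1=7
L[4]='a': occ=0, LF[4]=C('a')+0=1+0=1
L[5]='b': occ=2, LF[5]=C('b')+2=6+2=8
L[6]='c': occ=2, LF[6]=C('c')+2=13+2=15
L[7]='c': occ=3, LF[7]=C('c')+3=13+3=16
L[8]='b': occ=3, LF[8]=C('b')+3=6+3=9
L[9]='a': occ=1, LF[9]=C('a')+1=1+1=2
L[10]='c': occ=4, LF[10]=C('c')+4=13+4=17
L[11]='b': occ=4, LF[11]=C('b')+4=6+4=10
L[12]='a': occ=2, LF[12]=C('a')+2=1+2=3
L[13]='a': occ=3, LF[13]=C('a')+3=1+3=4
L[14]='b': occ=5, LF[14]=C('b')+5=6+5=11
L[15]='c': occ=5, LF[15]=C('c')+5=13+5=18
L[16]='a': occ=4, LF[16]=C('a')+4=1+4=5
L[17]='$': occ=0, LF[17]=C('$')+0=0+0=0
L[18]='b': occ=6, LF[18]=C('b')+6=6+6=12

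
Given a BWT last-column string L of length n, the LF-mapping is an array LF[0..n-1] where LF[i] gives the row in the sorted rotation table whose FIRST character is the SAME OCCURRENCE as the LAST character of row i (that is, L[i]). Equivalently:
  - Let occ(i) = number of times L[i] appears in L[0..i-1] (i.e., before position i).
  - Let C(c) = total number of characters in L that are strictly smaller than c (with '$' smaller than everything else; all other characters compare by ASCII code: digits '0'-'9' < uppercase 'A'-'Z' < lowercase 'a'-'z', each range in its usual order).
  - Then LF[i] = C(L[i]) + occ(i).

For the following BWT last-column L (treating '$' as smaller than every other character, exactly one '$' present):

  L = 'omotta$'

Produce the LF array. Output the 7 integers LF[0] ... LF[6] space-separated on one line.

Answer: 3 2 4 5 6 1 0

Derivation:
Char counts: '$':1, 'a':1, 'm':1, 'o':2, 't':2
C (first-col start): C('$')=0, C('a')=1, C('m')=2, C('o')=3, C('t')=5
L[0]='o': occ=0, LF[0]=C('o')+0=3+0=3
L[1]='m': occ=0, LF[1]=C('m')+0=2+0=2
L[2]='o': occ=1, LF[2]=C('o')+1=3+1=4
L[3]='t': occ=0, LF[3]=C('t')+0=5+0=5
L[4]='t': occ=1, LF[4]=C('t')+1=5+1=6
L[5]='a': occ=0, LF[5]=C('a')+0=1+0=1
L[6]='$': occ=0, LF[6]=C('$')+0=0+0=0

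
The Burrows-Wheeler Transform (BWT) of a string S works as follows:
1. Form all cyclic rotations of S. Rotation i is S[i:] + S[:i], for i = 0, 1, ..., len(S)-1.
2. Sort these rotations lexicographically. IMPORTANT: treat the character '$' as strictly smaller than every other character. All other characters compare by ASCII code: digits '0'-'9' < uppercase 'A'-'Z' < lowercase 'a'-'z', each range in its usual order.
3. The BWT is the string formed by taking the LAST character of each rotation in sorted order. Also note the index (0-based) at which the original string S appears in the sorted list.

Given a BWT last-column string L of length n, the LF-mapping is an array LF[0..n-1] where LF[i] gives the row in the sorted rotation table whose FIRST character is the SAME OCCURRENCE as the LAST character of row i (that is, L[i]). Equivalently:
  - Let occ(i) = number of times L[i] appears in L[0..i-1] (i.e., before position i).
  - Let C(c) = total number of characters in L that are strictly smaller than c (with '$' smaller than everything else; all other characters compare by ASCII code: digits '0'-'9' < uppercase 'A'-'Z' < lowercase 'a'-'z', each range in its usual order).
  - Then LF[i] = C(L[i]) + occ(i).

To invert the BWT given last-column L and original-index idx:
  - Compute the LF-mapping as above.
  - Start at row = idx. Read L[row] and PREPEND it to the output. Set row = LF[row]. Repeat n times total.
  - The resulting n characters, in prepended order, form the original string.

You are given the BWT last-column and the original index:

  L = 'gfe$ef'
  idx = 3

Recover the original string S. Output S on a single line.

Answer: feefg$

Derivation:
LF mapping: 5 3 1 0 2 4
Walk LF starting at row 3, prepending L[row]:
  step 1: row=3, L[3]='$', prepend. Next row=LF[3]=0
  step 2: row=0, L[0]='g', prepend. Next row=LF[0]=5
  step 3: row=5, L[5]='f', prepend. Next row=LF[5]=4
  step 4: row=4, L[4]='e', prepend. Next row=LF[4]=2
  step 5: row=2, L[2]='e', prepend. Next row=LF[2]=1
  step 6: row=1, L[1]='f', prepend. Next row=LF[1]=3
Reversed output: feefg$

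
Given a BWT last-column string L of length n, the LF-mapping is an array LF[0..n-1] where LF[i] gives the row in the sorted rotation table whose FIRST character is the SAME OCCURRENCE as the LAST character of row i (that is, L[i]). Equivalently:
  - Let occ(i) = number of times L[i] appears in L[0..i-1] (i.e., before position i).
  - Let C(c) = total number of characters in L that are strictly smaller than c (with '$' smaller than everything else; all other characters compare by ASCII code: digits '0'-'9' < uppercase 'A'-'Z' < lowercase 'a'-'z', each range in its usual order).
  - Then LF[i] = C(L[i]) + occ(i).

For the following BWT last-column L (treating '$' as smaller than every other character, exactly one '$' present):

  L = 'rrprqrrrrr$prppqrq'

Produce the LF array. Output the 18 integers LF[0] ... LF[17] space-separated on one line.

Answer: 8 9 1 10 5 11 12 13 14 15 0 2 16 3 4 6 17 7

Derivation:
Char counts: '$':1, 'p':4, 'q':3, 'r':10
C (first-col start): C('$')=0, C('p')=1, C('q')=5, C('r')=8
L[0]='r': occ=0, LF[0]=C('r')+0=8+0=8
L[1]='r': occ=1, LF[1]=C('r')+1=8+1=9
L[2]='p': occ=0, LF[2]=C('p')+0=1+0=1
L[3]='r': occ=2, LF[3]=C('r')+2=8+2=10
L[4]='q': occ=0, LF[4]=C('q')+0=5+0=5
L[5]='r': occ=3, LF[5]=C('r')+3=8+3=11
L[6]='r': occ=4, LF[6]=C('r')+4=8+4=12
L[7]='r': occ=5, LF[7]=C('r')+5=8+5=13
L[8]='r': occ=6, LF[8]=C('r')+6=8+6=14
L[9]='r': occ=7, LF[9]=C('r')+7=8+7=15
L[10]='$': occ=0, LF[10]=C('$')+0=0+0=0
L[11]='p': occ=1, LF[11]=C('p')+1=1+1=2
L[12]='r': occ=8, LF[12]=C('r')+8=8+8=16
L[13]='p': occ=2, LF[13]=C('p')+2=1+2=3
L[14]='p': occ=3, LF[14]=C('p')+3=1+3=4
L[15]='q': occ=1, LF[15]=C('q')+1=5+1=6
L[16]='r': occ=9, LF[16]=C('r')+9=8+9=17
L[17]='q': occ=2, LF[17]=C('q')+2=5+2=7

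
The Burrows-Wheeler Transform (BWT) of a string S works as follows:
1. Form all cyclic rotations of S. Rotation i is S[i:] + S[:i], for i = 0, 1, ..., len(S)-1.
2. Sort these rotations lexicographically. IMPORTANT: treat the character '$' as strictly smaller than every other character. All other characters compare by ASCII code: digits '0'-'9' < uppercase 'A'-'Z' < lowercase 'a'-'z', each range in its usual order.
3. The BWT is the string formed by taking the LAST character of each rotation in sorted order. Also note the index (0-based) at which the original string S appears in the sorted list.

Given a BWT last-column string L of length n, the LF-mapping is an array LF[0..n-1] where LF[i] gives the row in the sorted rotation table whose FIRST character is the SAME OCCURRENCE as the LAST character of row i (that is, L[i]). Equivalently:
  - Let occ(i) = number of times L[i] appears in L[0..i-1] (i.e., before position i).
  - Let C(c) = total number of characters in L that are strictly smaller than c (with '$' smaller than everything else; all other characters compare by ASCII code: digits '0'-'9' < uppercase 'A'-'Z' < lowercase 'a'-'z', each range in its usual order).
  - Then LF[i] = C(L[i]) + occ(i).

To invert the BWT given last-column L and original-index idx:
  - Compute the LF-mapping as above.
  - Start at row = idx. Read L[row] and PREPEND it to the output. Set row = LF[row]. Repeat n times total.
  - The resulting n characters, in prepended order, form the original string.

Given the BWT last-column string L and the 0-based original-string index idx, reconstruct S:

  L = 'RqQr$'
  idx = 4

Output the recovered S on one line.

LF mapping: 2 3 1 4 0
Walk LF starting at row 4, prepending L[row]:
  step 1: row=4, L[4]='$', prepend. Next row=LF[4]=0
  step 2: row=0, L[0]='R', prepend. Next row=LF[0]=2
  step 3: row=2, L[2]='Q', prepend. Next row=LF[2]=1
  step 4: row=1, L[1]='q', prepend. Next row=LF[1]=3
  step 5: row=3, L[3]='r', prepend. Next row=LF[3]=4
Reversed output: rqQR$

Answer: rqQR$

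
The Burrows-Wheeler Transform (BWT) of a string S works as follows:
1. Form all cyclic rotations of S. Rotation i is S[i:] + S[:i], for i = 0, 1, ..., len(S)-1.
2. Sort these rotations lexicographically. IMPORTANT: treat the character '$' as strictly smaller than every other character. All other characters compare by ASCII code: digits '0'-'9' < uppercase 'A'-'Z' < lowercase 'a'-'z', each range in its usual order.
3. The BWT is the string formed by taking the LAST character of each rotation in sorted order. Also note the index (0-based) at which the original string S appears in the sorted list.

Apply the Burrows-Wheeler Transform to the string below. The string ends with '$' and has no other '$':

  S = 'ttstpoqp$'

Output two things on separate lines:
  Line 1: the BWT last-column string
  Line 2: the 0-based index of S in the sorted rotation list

All 9 rotations (rotation i = S[i:]+S[:i]):
  rot[0] = ttstpoqp$
  rot[1] = tstpoqp$t
  rot[2] = stpoqp$tt
  rot[3] = tpoqp$tts
  rot[4] = poqp$ttst
  rot[5] = oqp$ttstp
  rot[6] = qp$ttstpo
  rot[7] = p$ttstpoq
  rot[8] = $ttstpoqp
Sorted (with $ < everything):
  sorted[0] = $ttstpoqp  (last char: 'p')
  sorted[1] = oqp$ttstp  (last char: 'p')
  sorted[2] = p$ttstpoq  (last char: 'q')
  sorted[3] = poqp$ttst  (last char: 't')
  sorted[4] = qp$ttstpo  (last char: 'o')
  sorted[5] = stpoqp$tt  (last char: 't')
  sorted[6] = tpoqp$tts  (last char: 's')
  sorted[7] = tstpoqp$t  (last char: 't')
  sorted[8] = ttstpoqp$  (last char: '$')
Last column: ppqtotst$
Original string S is at sorted index 8

Answer: ppqtotst$
8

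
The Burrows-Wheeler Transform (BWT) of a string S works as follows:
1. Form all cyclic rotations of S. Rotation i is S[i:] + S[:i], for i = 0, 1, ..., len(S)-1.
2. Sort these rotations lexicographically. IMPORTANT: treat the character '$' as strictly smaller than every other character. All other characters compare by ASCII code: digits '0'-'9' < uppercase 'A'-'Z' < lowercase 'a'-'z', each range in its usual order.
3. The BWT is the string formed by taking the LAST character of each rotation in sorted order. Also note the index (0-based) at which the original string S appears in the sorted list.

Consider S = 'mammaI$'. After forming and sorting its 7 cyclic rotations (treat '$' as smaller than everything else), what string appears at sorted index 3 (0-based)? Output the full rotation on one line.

All 7 rotations (rotation i = S[i:]+S[:i]):
  rot[0] = mammaI$
  rot[1] = ammaI$m
  rot[2] = mmaI$ma
  rot[3] = maI$mam
  rot[4] = aI$mamm
  rot[5] = I$mamma
  rot[6] = $mammaI
Sorted (with $ < everything):
  sorted[0] = $mammaI
  sorted[1] = I$mamma
  sorted[2] = aI$mamm
  sorted[3] = ammaI$m
  sorted[4] = maI$mam
  sorted[5] = mammaI$
  sorted[6] = mmaI$ma
sorted[3] = ammaI$m

Answer: ammaI$m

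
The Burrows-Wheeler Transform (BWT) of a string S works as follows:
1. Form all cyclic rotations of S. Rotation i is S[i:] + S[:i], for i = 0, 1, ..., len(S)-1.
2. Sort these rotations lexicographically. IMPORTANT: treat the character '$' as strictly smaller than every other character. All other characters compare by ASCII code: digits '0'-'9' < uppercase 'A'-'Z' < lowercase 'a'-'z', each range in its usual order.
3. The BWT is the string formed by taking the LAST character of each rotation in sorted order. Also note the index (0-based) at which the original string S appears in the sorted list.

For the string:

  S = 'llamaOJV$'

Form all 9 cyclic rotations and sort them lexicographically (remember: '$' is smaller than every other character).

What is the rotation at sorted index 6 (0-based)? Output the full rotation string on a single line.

All 9 rotations (rotation i = S[i:]+S[:i]):
  rot[0] = llamaOJV$
  rot[1] = lamaOJV$l
  rot[2] = amaOJV$ll
  rot[3] = maOJV$lla
  rot[4] = aOJV$llam
  rot[5] = OJV$llama
  rot[6] = JV$llamaO
  rot[7] = V$llamaOJ
  rot[8] = $llamaOJV
Sorted (with $ < everything):
  sorted[0] = $llamaOJV
  sorted[1] = JV$llamaO
  sorted[2] = OJV$llama
  sorted[3] = V$llamaOJ
  sorted[4] = aOJV$llam
  sorted[5] = amaOJV$ll
  sorted[6] = lamaOJV$l
  sorted[7] = llamaOJV$
  sorted[8] = maOJV$lla
sorted[6] = lamaOJV$l

Answer: lamaOJV$l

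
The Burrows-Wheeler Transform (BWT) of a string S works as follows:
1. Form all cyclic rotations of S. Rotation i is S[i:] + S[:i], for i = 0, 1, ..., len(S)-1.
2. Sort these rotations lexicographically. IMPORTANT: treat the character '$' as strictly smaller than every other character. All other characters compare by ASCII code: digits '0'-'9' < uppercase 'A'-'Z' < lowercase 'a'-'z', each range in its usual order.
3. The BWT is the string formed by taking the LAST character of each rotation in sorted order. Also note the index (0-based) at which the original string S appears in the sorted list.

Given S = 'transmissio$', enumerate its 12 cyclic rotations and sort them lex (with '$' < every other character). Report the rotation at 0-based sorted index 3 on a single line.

All 12 rotations (rotation i = S[i:]+S[:i]):
  rot[0] = transmissio$
  rot[1] = ransmissio$t
  rot[2] = ansmissio$tr
  rot[3] = nsmissio$tra
  rot[4] = smissio$tran
  rot[5] = missio$trans
  rot[6] = issio$transm
  rot[7] = ssio$transmi
  rot[8] = sio$transmis
  rot[9] = io$transmiss
  rot[10] = o$transmissi
  rot[11] = $transmissio
Sorted (with $ < everything):
  sorted[0] = $transmissio
  sorted[1] = ansmissio$tr
  sorted[2] = io$transmiss
  sorted[3] = issio$transm
  sorted[4] = missio$trans
  sorted[5] = nsmissio$tra
  sorted[6] = o$transmissi
  sorted[7] = ransmissio$t
  sorted[8] = sio$transmis
  sorted[9] = smissio$tran
  sorted[10] = ssio$transmi
  sorted[11] = transmissio$
sorted[3] = issio$transm

Answer: issio$transm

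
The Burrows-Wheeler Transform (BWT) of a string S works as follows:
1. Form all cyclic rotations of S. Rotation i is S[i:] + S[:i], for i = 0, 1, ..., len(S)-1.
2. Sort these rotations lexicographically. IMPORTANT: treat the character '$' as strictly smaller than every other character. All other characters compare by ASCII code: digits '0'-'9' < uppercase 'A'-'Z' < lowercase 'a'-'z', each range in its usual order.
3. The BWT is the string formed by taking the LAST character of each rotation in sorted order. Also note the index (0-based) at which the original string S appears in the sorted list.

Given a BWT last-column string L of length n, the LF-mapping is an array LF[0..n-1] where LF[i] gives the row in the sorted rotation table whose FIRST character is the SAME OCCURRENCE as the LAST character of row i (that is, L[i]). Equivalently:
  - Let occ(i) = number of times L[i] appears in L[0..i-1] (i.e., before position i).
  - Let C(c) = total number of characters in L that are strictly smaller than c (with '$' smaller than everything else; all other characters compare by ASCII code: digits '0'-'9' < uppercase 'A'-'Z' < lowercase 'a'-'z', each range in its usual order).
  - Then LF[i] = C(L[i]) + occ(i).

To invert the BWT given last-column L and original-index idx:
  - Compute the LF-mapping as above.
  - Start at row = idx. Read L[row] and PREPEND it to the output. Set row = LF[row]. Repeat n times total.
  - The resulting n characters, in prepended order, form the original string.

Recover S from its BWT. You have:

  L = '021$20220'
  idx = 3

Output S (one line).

Answer: 02221020$

Derivation:
LF mapping: 1 5 4 0 6 2 7 8 3
Walk LF starting at row 3, prepending L[row]:
  step 1: row=3, L[3]='$', prepend. Next row=LF[3]=0
  step 2: row=0, L[0]='0', prepend. Next row=LF[0]=1
  step 3: row=1, L[1]='2', prepend. Next row=LF[1]=5
  step 4: row=5, L[5]='0', prepend. Next row=LF[5]=2
  step 5: row=2, L[2]='1', prepend. Next row=LF[2]=4
  step 6: row=4, L[4]='2', prepend. Next row=LF[4]=6
  step 7: row=6, L[6]='2', prepend. Next row=LF[6]=7
  step 8: row=7, L[7]='2', prepend. Next row=LF[7]=8
  step 9: row=8, L[8]='0', prepend. Next row=LF[8]=3
Reversed output: 02221020$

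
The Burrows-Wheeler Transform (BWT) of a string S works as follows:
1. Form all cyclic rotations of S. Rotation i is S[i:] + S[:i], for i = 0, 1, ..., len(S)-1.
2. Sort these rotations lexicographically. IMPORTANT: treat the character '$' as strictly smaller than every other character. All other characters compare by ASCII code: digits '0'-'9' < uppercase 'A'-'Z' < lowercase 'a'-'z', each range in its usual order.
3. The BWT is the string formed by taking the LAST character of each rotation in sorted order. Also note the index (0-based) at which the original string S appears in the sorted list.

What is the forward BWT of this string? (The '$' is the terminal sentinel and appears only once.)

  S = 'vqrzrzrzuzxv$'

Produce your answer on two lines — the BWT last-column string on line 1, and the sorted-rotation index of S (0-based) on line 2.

All 13 rotations (rotation i = S[i:]+S[:i]):
  rot[0] = vqrzrzrzuzxv$
  rot[1] = qrzrzrzuzxv$v
  rot[2] = rzrzrzuzxv$vq
  rot[3] = zrzrzuzxv$vqr
  rot[4] = rzrzuzxv$vqrz
  rot[5] = zrzuzxv$vqrzr
  rot[6] = rzuzxv$vqrzrz
  rot[7] = zuzxv$vqrzrzr
  rot[8] = uzxv$vqrzrzrz
  rot[9] = zxv$vqrzrzrzu
  rot[10] = xv$vqrzrzrzuz
  rot[11] = v$vqrzrzrzuzx
  rot[12] = $vqrzrzrzuzxv
Sorted (with $ < everything):
  sorted[0] = $vqrzrzrzuzxv  (last char: 'v')
  sorted[1] = qrzrzrzuzxv$v  (last char: 'v')
  sorted[2] = rzrzrzuzxv$vq  (last char: 'q')
  sorted[3] = rzrzuzxv$vqrz  (last char: 'z')
  sorted[4] = rzuzxv$vqrzrz  (last char: 'z')
  sorted[5] = uzxv$vqrzrzrz  (last char: 'z')
  sorted[6] = v$vqrzrzrzuzx  (last char: 'x')
  sorted[7] = vqrzrzrzuzxv$  (last char: '$')
  sorted[8] = xv$vqrzrzrzuz  (last char: 'z')
  sorted[9] = zrzrzuzxv$vqr  (last char: 'r')
  sorted[10] = zrzuzxv$vqrzr  (last char: 'r')
  sorted[11] = zuzxv$vqrzrzr  (last char: 'r')
  sorted[12] = zxv$vqrzrzrzu  (last char: 'u')
Last column: vvqzzzx$zrrru
Original string S is at sorted index 7

Answer: vvqzzzx$zrrru
7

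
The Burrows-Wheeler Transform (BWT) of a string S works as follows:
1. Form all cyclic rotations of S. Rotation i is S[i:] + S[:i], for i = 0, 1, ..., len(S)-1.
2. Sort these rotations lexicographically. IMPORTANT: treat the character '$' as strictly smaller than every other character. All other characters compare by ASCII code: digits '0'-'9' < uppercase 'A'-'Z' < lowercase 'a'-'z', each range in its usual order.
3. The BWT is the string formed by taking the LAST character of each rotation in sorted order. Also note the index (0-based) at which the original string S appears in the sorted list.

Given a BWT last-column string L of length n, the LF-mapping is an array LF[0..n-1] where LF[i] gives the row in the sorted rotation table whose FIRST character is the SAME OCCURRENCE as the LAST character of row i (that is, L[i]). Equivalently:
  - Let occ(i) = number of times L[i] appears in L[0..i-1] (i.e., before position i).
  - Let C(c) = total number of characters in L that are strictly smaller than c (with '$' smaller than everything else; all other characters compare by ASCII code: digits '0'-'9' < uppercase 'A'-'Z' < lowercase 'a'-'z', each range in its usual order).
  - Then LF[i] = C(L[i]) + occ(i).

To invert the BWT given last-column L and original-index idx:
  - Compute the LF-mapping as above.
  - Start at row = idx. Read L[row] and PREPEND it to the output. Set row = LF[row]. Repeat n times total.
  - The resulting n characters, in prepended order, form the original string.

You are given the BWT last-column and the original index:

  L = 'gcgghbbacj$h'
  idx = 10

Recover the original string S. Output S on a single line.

Answer: hjhcagbcgbg$

Derivation:
LF mapping: 6 4 7 8 9 2 3 1 5 11 0 10
Walk LF starting at row 10, prepending L[row]:
  step 1: row=10, L[10]='$', prepend. Next row=LF[10]=0
  step 2: row=0, L[0]='g', prepend. Next row=LF[0]=6
  step 3: row=6, L[6]='b', prepend. Next row=LF[6]=3
  step 4: row=3, L[3]='g', prepend. Next row=LF[3]=8
  step 5: row=8, L[8]='c', prepend. Next row=LF[8]=5
  step 6: row=5, L[5]='b', prepend. Next row=LF[5]=2
  step 7: row=2, L[2]='g', prepend. Next row=LF[2]=7
  step 8: row=7, L[7]='a', prepend. Next row=LF[7]=1
  step 9: row=1, L[1]='c', prepend. Next row=LF[1]=4
  step 10: row=4, L[4]='h', prepend. Next row=LF[4]=9
  step 11: row=9, L[9]='j', prepend. Next row=LF[9]=11
  step 12: row=11, L[11]='h', prepend. Next row=LF[11]=10
Reversed output: hjhcagbcgbg$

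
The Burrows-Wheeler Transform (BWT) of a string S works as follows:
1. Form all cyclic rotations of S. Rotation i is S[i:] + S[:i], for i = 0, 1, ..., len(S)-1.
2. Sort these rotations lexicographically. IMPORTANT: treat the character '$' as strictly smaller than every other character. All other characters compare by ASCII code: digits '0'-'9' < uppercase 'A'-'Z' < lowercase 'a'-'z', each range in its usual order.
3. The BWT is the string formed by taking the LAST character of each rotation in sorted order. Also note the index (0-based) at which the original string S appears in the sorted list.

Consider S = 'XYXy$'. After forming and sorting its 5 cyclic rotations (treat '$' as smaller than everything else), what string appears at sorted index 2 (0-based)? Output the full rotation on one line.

All 5 rotations (rotation i = S[i:]+S[:i]):
  rot[0] = XYXy$
  rot[1] = YXy$X
  rot[2] = Xy$XY
  rot[3] = y$XYX
  rot[4] = $XYXy
Sorted (with $ < everything):
  sorted[0] = $XYXy
  sorted[1] = XYXy$
  sorted[2] = Xy$XY
  sorted[3] = YXy$X
  sorted[4] = y$XYX
sorted[2] = Xy$XY

Answer: Xy$XY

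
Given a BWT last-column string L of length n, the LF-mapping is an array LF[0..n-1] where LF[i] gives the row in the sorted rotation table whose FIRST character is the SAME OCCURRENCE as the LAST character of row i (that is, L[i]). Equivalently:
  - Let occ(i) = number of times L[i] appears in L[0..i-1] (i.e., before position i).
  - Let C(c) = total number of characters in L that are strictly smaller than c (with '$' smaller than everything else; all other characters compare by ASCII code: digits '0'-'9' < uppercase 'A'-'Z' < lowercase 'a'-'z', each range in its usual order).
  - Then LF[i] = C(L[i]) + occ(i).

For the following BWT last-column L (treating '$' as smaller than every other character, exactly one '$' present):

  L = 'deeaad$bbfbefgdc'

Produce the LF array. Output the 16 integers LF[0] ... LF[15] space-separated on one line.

Char counts: '$':1, 'a':2, 'b':3, 'c':1, 'd':3, 'e':3, 'f':2, 'g':1
C (first-col start): C('$')=0, C('a')=1, C('b')=3, C('c')=6, C('d')=7, C('e')=10, C('f')=13, C('g')=15
L[0]='d': occ=0, LF[0]=C('d')+0=7+0=7
L[1]='e': occ=0, LF[1]=C('e')+0=10+0=10
L[2]='e': occ=1, LF[2]=C('e')+1=10+1=11
L[3]='a': occ=0, LF[3]=C('a')+0=1+0=1
L[4]='a': occ=1, LF[4]=C('a')+1=1+1=2
L[5]='d': occ=1, LF[5]=C('d')+1=7+1=8
L[6]='$': occ=0, LF[6]=C('$')+0=0+0=0
L[7]='b': occ=0, LF[7]=C('b')+0=3+0=3
L[8]='b': occ=1, LF[8]=C('b')+1=3+1=4
L[9]='f': occ=0, LF[9]=C('f')+0=13+0=13
L[10]='b': occ=2, LF[10]=C('b')+2=3+2=5
L[11]='e': occ=2, LF[11]=C('e')+2=10+2=12
L[12]='f': occ=1, LF[12]=C('f')+1=13+1=14
L[13]='g': occ=0, LF[13]=C('g')+0=15+0=15
L[14]='d': occ=2, LF[14]=C('d')+2=7+2=9
L[15]='c': occ=0, LF[15]=C('c')+0=6+0=6

Answer: 7 10 11 1 2 8 0 3 4 13 5 12 14 15 9 6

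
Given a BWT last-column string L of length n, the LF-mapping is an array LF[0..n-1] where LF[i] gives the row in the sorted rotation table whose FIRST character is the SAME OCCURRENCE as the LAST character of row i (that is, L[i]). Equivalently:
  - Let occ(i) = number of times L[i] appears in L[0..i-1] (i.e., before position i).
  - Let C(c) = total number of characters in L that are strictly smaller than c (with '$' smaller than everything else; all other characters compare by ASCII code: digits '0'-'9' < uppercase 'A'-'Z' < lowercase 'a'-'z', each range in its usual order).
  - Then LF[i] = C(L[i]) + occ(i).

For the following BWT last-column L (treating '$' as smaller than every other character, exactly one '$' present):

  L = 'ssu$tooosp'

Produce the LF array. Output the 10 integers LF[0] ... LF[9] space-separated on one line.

Answer: 5 6 9 0 8 1 2 3 7 4

Derivation:
Char counts: '$':1, 'o':3, 'p':1, 's':3, 't':1, 'u':1
C (first-col start): C('$')=0, C('o')=1, C('p')=4, C('s')=5, C('t')=8, C('u')=9
L[0]='s': occ=0, LF[0]=C('s')+0=5+0=5
L[1]='s': occ=1, LF[1]=C('s')+1=5+1=6
L[2]='u': occ=0, LF[2]=C('u')+0=9+0=9
L[3]='$': occ=0, LF[3]=C('$')+0=0+0=0
L[4]='t': occ=0, LF[4]=C('t')+0=8+0=8
L[5]='o': occ=0, LF[5]=C('o')+0=1+0=1
L[6]='o': occ=1, LF[6]=C('o')+1=1+1=2
L[7]='o': occ=2, LF[7]=C('o')+2=1+2=3
L[8]='s': occ=2, LF[8]=C('s')+2=5+2=7
L[9]='p': occ=0, LF[9]=C('p')+0=4+0=4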